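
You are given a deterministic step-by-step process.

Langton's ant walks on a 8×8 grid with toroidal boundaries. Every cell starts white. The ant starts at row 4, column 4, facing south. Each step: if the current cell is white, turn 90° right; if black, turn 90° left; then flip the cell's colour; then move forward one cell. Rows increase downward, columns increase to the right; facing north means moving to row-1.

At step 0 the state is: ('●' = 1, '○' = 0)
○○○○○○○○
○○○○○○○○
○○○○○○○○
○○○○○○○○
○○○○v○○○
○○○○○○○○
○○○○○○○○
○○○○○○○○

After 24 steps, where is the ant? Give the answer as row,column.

t=0: ○○○○○○○○
○○○○○○○○
○○○○○○○○
○○○○○○○○
○○○○v○○○
○○○○○○○○
○○○○○○○○
○○○○○○○○
t=1: ○○○○○○○○
○○○○○○○○
○○○○○○○○
○○○○○○○○
○○○<●○○○
○○○○○○○○
○○○○○○○○
○○○○○○○○
t=2: ○○○○○○○○
○○○○○○○○
○○○○○○○○
○○○^○○○○
○○○●●○○○
○○○○○○○○
○○○○○○○○
○○○○○○○○
t=3: ○○○○○○○○
○○○○○○○○
○○○○○○○○
○○○●>○○○
○○○●●○○○
○○○○○○○○
○○○○○○○○
○○○○○○○○
t=4: ○○○○○○○○
○○○○○○○○
○○○○○○○○
○○○●●○○○
○○○●v○○○
○○○○○○○○
○○○○○○○○
○○○○○○○○
t=5: ○○○○○○○○
○○○○○○○○
○○○○○○○○
○○○●●○○○
○○○●○>○○
○○○○○○○○
○○○○○○○○
○○○○○○○○
t=6: ○○○○○○○○
○○○○○○○○
○○○○○○○○
○○○●●○○○
○○○●○●○○
○○○○○v○○
○○○○○○○○
○○○○○○○○
t=7: ○○○○○○○○
○○○○○○○○
○○○○○○○○
○○○●●○○○
○○○●○●○○
○○○○<●○○
○○○○○○○○
○○○○○○○○
t=8: ○○○○○○○○
○○○○○○○○
○○○○○○○○
○○○●●○○○
○○○●^●○○
○○○○●●○○
○○○○○○○○
○○○○○○○○
t=9: ○○○○○○○○
○○○○○○○○
○○○○○○○○
○○○●●○○○
○○○●●>○○
○○○○●●○○
○○○○○○○○
○○○○○○○○
t=10: ○○○○○○○○
○○○○○○○○
○○○○○○○○
○○○●●^○○
○○○●●○○○
○○○○●●○○
○○○○○○○○
○○○○○○○○
t=11: ○○○○○○○○
○○○○○○○○
○○○○○○○○
○○○●●●>○
○○○●●○○○
○○○○●●○○
○○○○○○○○
○○○○○○○○
t=12: ○○○○○○○○
○○○○○○○○
○○○○○○○○
○○○●●●●○
○○○●●○v○
○○○○●●○○
○○○○○○○○
○○○○○○○○
t=13: ○○○○○○○○
○○○○○○○○
○○○○○○○○
○○○●●●●○
○○○●●<●○
○○○○●●○○
○○○○○○○○
○○○○○○○○
t=14: ○○○○○○○○
○○○○○○○○
○○○○○○○○
○○○●●^●○
○○○●●●●○
○○○○●●○○
○○○○○○○○
○○○○○○○○
t=15: ○○○○○○○○
○○○○○○○○
○○○○○○○○
○○○●<○●○
○○○●●●●○
○○○○●●○○
○○○○○○○○
○○○○○○○○
t=16: ○○○○○○○○
○○○○○○○○
○○○○○○○○
○○○●○○●○
○○○●v●●○
○○○○●●○○
○○○○○○○○
○○○○○○○○
t=17: ○○○○○○○○
○○○○○○○○
○○○○○○○○
○○○●○○●○
○○○●○>●○
○○○○●●○○
○○○○○○○○
○○○○○○○○
t=18: ○○○○○○○○
○○○○○○○○
○○○○○○○○
○○○●○^●○
○○○●○○●○
○○○○●●○○
○○○○○○○○
○○○○○○○○
t=19: ○○○○○○○○
○○○○○○○○
○○○○○○○○
○○○●○●>○
○○○●○○●○
○○○○●●○○
○○○○○○○○
○○○○○○○○
t=20: ○○○○○○○○
○○○○○○○○
○○○○○○^○
○○○●○●○○
○○○●○○●○
○○○○●●○○
○○○○○○○○
○○○○○○○○
t=21: ○○○○○○○○
○○○○○○○○
○○○○○○●>
○○○●○●○○
○○○●○○●○
○○○○●●○○
○○○○○○○○
○○○○○○○○
t=22: ○○○○○○○○
○○○○○○○○
○○○○○○●●
○○○●○●○v
○○○●○○●○
○○○○●●○○
○○○○○○○○
○○○○○○○○
t=23: ○○○○○○○○
○○○○○○○○
○○○○○○●●
○○○●○●<●
○○○●○○●○
○○○○●●○○
○○○○○○○○
○○○○○○○○
t=24: ○○○○○○○○
○○○○○○○○
○○○○○○^●
○○○●○●●●
○○○●○○●○
○○○○●●○○
○○○○○○○○
○○○○○○○○

2,6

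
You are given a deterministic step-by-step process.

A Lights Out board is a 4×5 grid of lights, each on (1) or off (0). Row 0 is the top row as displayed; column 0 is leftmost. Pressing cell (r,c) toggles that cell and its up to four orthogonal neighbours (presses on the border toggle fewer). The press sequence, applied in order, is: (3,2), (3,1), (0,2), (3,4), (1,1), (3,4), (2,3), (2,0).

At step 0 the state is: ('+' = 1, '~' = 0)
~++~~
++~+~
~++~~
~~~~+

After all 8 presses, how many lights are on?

t=0: ~++~~
++~+~
~++~~
~~~~+
t=1: ~++~~
++~+~
~+~~~
~++++
t=2: ~++~~
++~+~
~~~~~
+~~++
t=3: ~~~+~
++++~
~~~~~
+~~++
t=4: ~~~+~
++++~
~~~~+
+~~~~
t=5: ~+~+~
~~~+~
~+~~+
+~~~~
t=6: ~+~+~
~~~+~
~+~~~
+~~++
t=7: ~+~+~
~~~~~
~++++
+~~~+
t=8: ~+~+~
+~~~~
+~+++
~~~~+

8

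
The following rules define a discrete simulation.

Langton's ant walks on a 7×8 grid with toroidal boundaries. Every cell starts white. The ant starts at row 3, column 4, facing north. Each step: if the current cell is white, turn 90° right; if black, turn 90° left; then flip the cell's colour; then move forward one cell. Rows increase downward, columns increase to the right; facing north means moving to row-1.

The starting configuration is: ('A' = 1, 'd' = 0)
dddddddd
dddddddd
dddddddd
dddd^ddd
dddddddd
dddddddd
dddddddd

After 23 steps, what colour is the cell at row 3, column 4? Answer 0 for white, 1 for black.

0

k=0  dddddddd
dddddddd
dddddddd
dddd^ddd
dddddddd
dddddddd
dddddddd
k=1  dddddddd
dddddddd
dddddddd
ddddA>dd
dddddddd
dddddddd
dddddddd
k=2  dddddddd
dddddddd
dddddddd
ddddAAdd
dddddvdd
dddddddd
dddddddd
k=3  dddddddd
dddddddd
dddddddd
ddddAAdd
dddd<Add
dddddddd
dddddddd
k=4  dddddddd
dddddddd
dddddddd
dddd^Add
ddddAAdd
dddddddd
dddddddd
k=5  dddddddd
dddddddd
dddddddd
ddd<dAdd
ddddAAdd
dddddddd
dddddddd
k=6  dddddddd
dddddddd
ddd^dddd
dddAdAdd
ddddAAdd
dddddddd
dddddddd
k=7  dddddddd
dddddddd
dddA>ddd
dddAdAdd
ddddAAdd
dddddddd
dddddddd
k=8  dddddddd
dddddddd
dddAAddd
dddAvAdd
ddddAAdd
dddddddd
dddddddd
k=9  dddddddd
dddddddd
dddAAddd
ddd<AAdd
ddddAAdd
dddddddd
dddddddd
k=10  dddddddd
dddddddd
dddAAddd
ddddAAdd
dddvAAdd
dddddddd
dddddddd
k=11  dddddddd
dddddddd
dddAAddd
ddddAAdd
dd<AAAdd
dddddddd
dddddddd
k=12  dddddddd
dddddddd
dddAAddd
dd^dAAdd
ddAAAAdd
dddddddd
dddddddd
k=13  dddddddd
dddddddd
dddAAddd
ddA>AAdd
ddAAAAdd
dddddddd
dddddddd
k=14  dddddddd
dddddddd
dddAAddd
ddAAAAdd
ddAvAAdd
dddddddd
dddddddd
k=15  dddddddd
dddddddd
dddAAddd
ddAAAAdd
ddAd>Add
dddddddd
dddddddd
k=16  dddddddd
dddddddd
dddAAddd
ddAA^Add
ddAddAdd
dddddddd
dddddddd
k=17  dddddddd
dddddddd
dddAAddd
ddA<dAdd
ddAddAdd
dddddddd
dddddddd
k=18  dddddddd
dddddddd
dddAAddd
ddAddAdd
ddAvdAdd
dddddddd
dddddddd
k=19  dddddddd
dddddddd
dddAAddd
ddAddAdd
dd<AdAdd
dddddddd
dddddddd
k=20  dddddddd
dddddddd
dddAAddd
ddAddAdd
dddAdAdd
ddvddddd
dddddddd
k=21  dddddddd
dddddddd
dddAAddd
ddAddAdd
dddAdAdd
d<Addddd
dddddddd
k=22  dddddddd
dddddddd
dddAAddd
ddAddAdd
d^dAdAdd
dAAddddd
dddddddd
k=23  dddddddd
dddddddd
dddAAddd
ddAddAdd
dA>AdAdd
dAAddddd
dddddddd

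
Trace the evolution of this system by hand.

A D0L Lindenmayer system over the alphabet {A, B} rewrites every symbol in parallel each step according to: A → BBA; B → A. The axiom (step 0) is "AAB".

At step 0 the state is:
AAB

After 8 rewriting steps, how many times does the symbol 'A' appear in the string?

0) AAB
1) BBABBAA
2) AABBAAABBABBA
3) BBABBAAABBABBABBAAABBAAABBA
4) AABBAAABBABBABBAAABBAAABBAAABBABBABBAAABBABBABBAAABBA
5) BBABBAAABBABBABBAAABBAAABBAAABBABBABBAAABBABBABBAAABBABBABBAAABBAAABBAAABBABBABBAAABBAAABBAAABBABBABBAAABBA
6) AABBAAABBABBABBAAABBAAABBAAABBABBABBAAABBABBABBAAABBABBABB…ABBABBABBAAABBABBABBAAABBABBABBAAABBAAABBAAABBABBABBAAABBA  (len 213)
7) BBABBAAABBABBABBAAABBAAABBAAABBABBABBAAABBABBABBAAABBABBAB…ABBABBABBAAABBABBABBAAABBABBABBAAABBAAABBAAABBABBABBAAABBA  (len 427)
8) AABBAAABBABBABBAAABBAAABBAAABBABBABBAAABBABBABBAAABBABBABB…ABBABBABBAAABBABBABBAAABBABBABBAAABBAAABBAAABBABBABBAAABBA  (len 853)

427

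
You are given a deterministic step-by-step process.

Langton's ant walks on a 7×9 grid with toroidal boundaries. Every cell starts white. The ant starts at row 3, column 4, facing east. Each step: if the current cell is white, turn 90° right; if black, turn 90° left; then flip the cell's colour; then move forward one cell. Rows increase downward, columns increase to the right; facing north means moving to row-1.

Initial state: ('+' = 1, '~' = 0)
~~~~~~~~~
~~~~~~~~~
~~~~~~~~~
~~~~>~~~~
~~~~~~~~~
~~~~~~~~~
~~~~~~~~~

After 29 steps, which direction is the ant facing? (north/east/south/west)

0) ~~~~~~~~~
~~~~~~~~~
~~~~~~~~~
~~~~>~~~~
~~~~~~~~~
~~~~~~~~~
~~~~~~~~~
1) ~~~~~~~~~
~~~~~~~~~
~~~~~~~~~
~~~~+~~~~
~~~~v~~~~
~~~~~~~~~
~~~~~~~~~
2) ~~~~~~~~~
~~~~~~~~~
~~~~~~~~~
~~~~+~~~~
~~~<+~~~~
~~~~~~~~~
~~~~~~~~~
3) ~~~~~~~~~
~~~~~~~~~
~~~~~~~~~
~~~^+~~~~
~~~++~~~~
~~~~~~~~~
~~~~~~~~~
4) ~~~~~~~~~
~~~~~~~~~
~~~~~~~~~
~~~+>~~~~
~~~++~~~~
~~~~~~~~~
~~~~~~~~~
5) ~~~~~~~~~
~~~~~~~~~
~~~~^~~~~
~~~+~~~~~
~~~++~~~~
~~~~~~~~~
~~~~~~~~~
6) ~~~~~~~~~
~~~~~~~~~
~~~~+>~~~
~~~+~~~~~
~~~++~~~~
~~~~~~~~~
~~~~~~~~~
7) ~~~~~~~~~
~~~~~~~~~
~~~~++~~~
~~~+~v~~~
~~~++~~~~
~~~~~~~~~
~~~~~~~~~
8) ~~~~~~~~~
~~~~~~~~~
~~~~++~~~
~~~+<+~~~
~~~++~~~~
~~~~~~~~~
~~~~~~~~~
9) ~~~~~~~~~
~~~~~~~~~
~~~~^+~~~
~~~+++~~~
~~~++~~~~
~~~~~~~~~
~~~~~~~~~
10) ~~~~~~~~~
~~~~~~~~~
~~~<~+~~~
~~~+++~~~
~~~++~~~~
~~~~~~~~~
~~~~~~~~~
11) ~~~~~~~~~
~~~^~~~~~
~~~+~+~~~
~~~+++~~~
~~~++~~~~
~~~~~~~~~
~~~~~~~~~
12) ~~~~~~~~~
~~~+>~~~~
~~~+~+~~~
~~~+++~~~
~~~++~~~~
~~~~~~~~~
~~~~~~~~~
13) ~~~~~~~~~
~~~++~~~~
~~~+v+~~~
~~~+++~~~
~~~++~~~~
~~~~~~~~~
~~~~~~~~~
14) ~~~~~~~~~
~~~++~~~~
~~~<++~~~
~~~+++~~~
~~~++~~~~
~~~~~~~~~
~~~~~~~~~
15) ~~~~~~~~~
~~~++~~~~
~~~~++~~~
~~~v++~~~
~~~++~~~~
~~~~~~~~~
~~~~~~~~~
16) ~~~~~~~~~
~~~++~~~~
~~~~++~~~
~~~~>+~~~
~~~++~~~~
~~~~~~~~~
~~~~~~~~~
17) ~~~~~~~~~
~~~++~~~~
~~~~^+~~~
~~~~~+~~~
~~~++~~~~
~~~~~~~~~
~~~~~~~~~
18) ~~~~~~~~~
~~~++~~~~
~~~<~+~~~
~~~~~+~~~
~~~++~~~~
~~~~~~~~~
~~~~~~~~~
19) ~~~~~~~~~
~~~^+~~~~
~~~+~+~~~
~~~~~+~~~
~~~++~~~~
~~~~~~~~~
~~~~~~~~~
20) ~~~~~~~~~
~~<~+~~~~
~~~+~+~~~
~~~~~+~~~
~~~++~~~~
~~~~~~~~~
~~~~~~~~~
21) ~~^~~~~~~
~~+~+~~~~
~~~+~+~~~
~~~~~+~~~
~~~++~~~~
~~~~~~~~~
~~~~~~~~~
22) ~~+>~~~~~
~~+~+~~~~
~~~+~+~~~
~~~~~+~~~
~~~++~~~~
~~~~~~~~~
~~~~~~~~~
23) ~~++~~~~~
~~+v+~~~~
~~~+~+~~~
~~~~~+~~~
~~~++~~~~
~~~~~~~~~
~~~~~~~~~
24) ~~++~~~~~
~~<++~~~~
~~~+~+~~~
~~~~~+~~~
~~~++~~~~
~~~~~~~~~
~~~~~~~~~
25) ~~++~~~~~
~~~++~~~~
~~v+~+~~~
~~~~~+~~~
~~~++~~~~
~~~~~~~~~
~~~~~~~~~
26) ~~++~~~~~
~~~++~~~~
~<++~+~~~
~~~~~+~~~
~~~++~~~~
~~~~~~~~~
~~~~~~~~~
27) ~~++~~~~~
~^~++~~~~
~+++~+~~~
~~~~~+~~~
~~~++~~~~
~~~~~~~~~
~~~~~~~~~
28) ~~++~~~~~
~+>++~~~~
~+++~+~~~
~~~~~+~~~
~~~++~~~~
~~~~~~~~~
~~~~~~~~~
29) ~~++~~~~~
~++++~~~~
~+v+~+~~~
~~~~~+~~~
~~~++~~~~
~~~~~~~~~
~~~~~~~~~

south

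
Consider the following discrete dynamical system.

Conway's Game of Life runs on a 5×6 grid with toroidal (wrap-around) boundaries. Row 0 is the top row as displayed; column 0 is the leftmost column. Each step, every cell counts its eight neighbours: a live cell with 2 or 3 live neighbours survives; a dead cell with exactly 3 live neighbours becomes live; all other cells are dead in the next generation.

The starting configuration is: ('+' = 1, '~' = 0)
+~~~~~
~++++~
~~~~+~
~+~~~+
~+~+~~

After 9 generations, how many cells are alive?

6

0) +~~~~~
~++++~
~~~~+~
~+~~~+
~+~+~~
1) +~~~+~
~+++++
++~~++
+~+~+~
~++~~~
2) +~~~+~
~~+~~~
~~~~~~
~~+~+~
+~+~~~
3) ~~~+~+
~~~~~~
~~~+~~
~+~+~~
~~~~~~
4) ~~~~~~
~~~~+~
~~+~~~
~~+~~~
~~+~+~
5) ~~~+~~
~~~~~~
~~~+~~
~++~~~
~~~+~~
6) ~~~~~~
~~~~~~
~~+~~~
~~++~~
~~~+~~
7) ~~~~~~
~~~~~~
~~++~~
~~++~~
~~++~~
8) ~~~~~~
~~~~~~
~~++~~
~+~~+~
~~++~~
9) ~~~~~~
~~~~~~
~~++~~
~+~~+~
~~++~~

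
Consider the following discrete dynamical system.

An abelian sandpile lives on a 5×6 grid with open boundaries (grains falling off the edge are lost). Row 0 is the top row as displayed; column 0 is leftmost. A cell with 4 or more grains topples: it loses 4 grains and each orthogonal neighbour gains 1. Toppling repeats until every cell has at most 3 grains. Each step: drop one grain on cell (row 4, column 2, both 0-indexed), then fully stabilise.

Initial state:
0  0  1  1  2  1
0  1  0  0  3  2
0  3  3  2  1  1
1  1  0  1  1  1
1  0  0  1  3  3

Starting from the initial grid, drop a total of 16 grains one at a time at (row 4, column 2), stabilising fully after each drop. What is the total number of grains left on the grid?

41

0) 0  0  1  1  2  1
0  1  0  0  3  2
0  3  3  2  1  1
1  1  0  1  1  1
1  0  0  1  3  3
1) 0  0  1  1  2  1
0  1  0  0  3  2
0  3  3  2  1  1
1  1  0  1  1  1
1  0  1  1  3  3
2) 0  0  1  1  2  1
0  1  0  0  3  2
0  3  3  2  1  1
1  1  0  1  1  1
1  0  2  1  3  3
3) 0  0  1  1  2  1
0  1  0  0  3  2
0  3  3  2  1  1
1  1  0  1  1  1
1  0  3  1  3  3
4) 0  0  1  1  2  1
0  1  0  0  3  2
0  3  3  2  1  1
1  1  1  1  1  1
1  1  0  2  3  3
5) 0  0  1  1  2  1
0  1  0  0  3  2
0  3  3  2  1  1
1  1  1  1  1  1
1  1  1  2  3  3
6) 0  0  1  1  2  1
0  1  0  0  3  2
0  3  3  2  1  1
1  1  1  1  1  1
1  1  2  2  3  3
7) 0  0  1  1  2  1
0  1  0  0  3  2
0  3  3  2  1  1
1  1  1  1  1  1
1  1  3  2  3  3
8) 0  0  1  1  2  1
0  1  0  0  3  2
0  3  3  2  1  1
1  1  2  1  1  1
1  2  0  3  3  3
9) 0  0  1  1  2  1
0  1  0  0  3  2
0  3  3  2  1  1
1  1  2  1  1  1
1  2  1  3  3  3
10) 0  0  1  1  2  1
0  1  0  0  3  2
0  3  3  2  1  1
1  1  2  1  1  1
1  2  2  3  3  3
11) 0  0  1  1  2  1
0  1  0  0  3  2
0  3  3  2  1  1
1  1  2  1  1  1
1  2  3  3  3  3
12) 0  0  1  1  2  1
0  1  0  0  3  2
0  3  3  2  1  1
1  1  3  2  2  2
1  3  1  1  1  0
13) 0  0  1  1  2  1
0  1  0  0  3  2
0  3  3  2  1  1
1  1  3  2  2  2
1  3  2  1  1  0
14) 0  0  1  1  2  1
0  1  0  0  3  2
0  3  3  2  1  1
1  1  3  2  2  2
1  3  3  1  1  0
15) 0  0  1  1  2  1
0  2  1  0  3  2
1  1  1  3  1  1
2  0  2  3  2  2
2  1  2  2  1  0
16) 0  0  1  1  2  1
0  2  1  0  3  2
1  1  1  3  1  1
2  0  2  3  2  2
2  1  3  2  1  0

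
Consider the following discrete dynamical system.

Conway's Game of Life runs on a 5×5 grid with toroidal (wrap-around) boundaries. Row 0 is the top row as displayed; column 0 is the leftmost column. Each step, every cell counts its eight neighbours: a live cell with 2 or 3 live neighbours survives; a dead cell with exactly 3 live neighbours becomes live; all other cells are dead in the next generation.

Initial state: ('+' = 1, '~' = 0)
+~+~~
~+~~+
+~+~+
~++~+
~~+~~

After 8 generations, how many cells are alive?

0) +~+~~
~+~~+
+~+~+
~++~+
~~+~~
1) +~++~
~~+~+
~~+~+
~~+~+
+~+~~
2) +~+~~
+~+~+
+++~+
+~+~+
+~+~~
3) +~+~~
~~+~~
~~+~~
~~+~~
+~+~~
4) ~~++~
~~++~
~+++~
~~++~
~~++~
5) ~+~~+
~~~~+
~+~~+
~~~~+
~+~~+
6) ~~~++
~~~++
~~~++
~~~++
~~~++
7) +~+~~
+~+~~
+~+~~
+~+~~
+~+~~
8) +~+++
+~+++
+~+++
+~+++
+~+++

20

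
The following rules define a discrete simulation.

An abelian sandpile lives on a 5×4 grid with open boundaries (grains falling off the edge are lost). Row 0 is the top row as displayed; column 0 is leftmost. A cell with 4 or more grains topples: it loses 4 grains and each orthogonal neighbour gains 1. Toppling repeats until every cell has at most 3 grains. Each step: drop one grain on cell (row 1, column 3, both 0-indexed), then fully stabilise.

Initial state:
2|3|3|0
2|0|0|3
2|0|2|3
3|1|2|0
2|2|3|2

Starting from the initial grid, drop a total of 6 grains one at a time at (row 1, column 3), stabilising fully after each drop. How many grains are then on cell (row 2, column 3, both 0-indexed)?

1

[0] 2|3|3|0
2|0|0|3
2|0|2|3
3|1|2|0
2|2|3|2
[1] 2|3|3|1
2|0|1|1
2|0|3|0
3|1|2|1
2|2|3|2
[2] 2|3|3|1
2|0|1|2
2|0|3|0
3|1|2|1
2|2|3|2
[3] 2|3|3|1
2|0|1|3
2|0|3|0
3|1|2|1
2|2|3|2
[4] 2|3|3|2
2|0|2|0
2|0|3|1
3|1|2|1
2|2|3|2
[5] 2|3|3|2
2|0|2|1
2|0|3|1
3|1|2|1
2|2|3|2
[6] 2|3|3|2
2|0|2|2
2|0|3|1
3|1|2|1
2|2|3|2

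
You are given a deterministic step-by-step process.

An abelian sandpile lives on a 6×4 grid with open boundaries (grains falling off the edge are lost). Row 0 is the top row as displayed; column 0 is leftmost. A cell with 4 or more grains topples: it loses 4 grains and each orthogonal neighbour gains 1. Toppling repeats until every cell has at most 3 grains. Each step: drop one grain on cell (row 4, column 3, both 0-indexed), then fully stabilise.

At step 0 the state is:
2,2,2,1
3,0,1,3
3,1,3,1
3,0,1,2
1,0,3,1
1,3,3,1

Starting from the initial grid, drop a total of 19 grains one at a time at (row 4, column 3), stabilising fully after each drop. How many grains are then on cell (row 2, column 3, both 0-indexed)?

t=0: 2,2,2,1
3,0,1,3
3,1,3,1
3,0,1,2
1,0,3,1
1,3,3,1
t=1: 2,2,2,1
3,0,1,3
3,1,3,1
3,0,1,2
1,0,3,2
1,3,3,1
t=2: 2,2,2,1
3,0,1,3
3,1,3,1
3,0,1,2
1,0,3,3
1,3,3,1
t=3: 2,2,2,1
3,0,1,3
3,1,3,1
3,0,2,3
1,2,1,1
2,0,1,3
t=4: 2,2,2,1
3,0,1,3
3,1,3,1
3,0,2,3
1,2,1,2
2,0,1,3
t=5: 2,2,2,1
3,0,1,3
3,1,3,1
3,0,2,3
1,2,1,3
2,0,1,3
t=6: 2,2,2,1
3,0,1,3
3,1,3,2
3,0,3,0
1,2,2,2
2,0,2,0
t=7: 2,2,2,1
3,0,1,3
3,1,3,2
3,0,3,0
1,2,2,3
2,0,2,0
t=8: 2,2,2,1
3,0,1,3
3,1,3,2
3,0,3,1
1,2,3,0
2,0,2,1
t=9: 2,2,2,1
3,0,1,3
3,1,3,2
3,0,3,1
1,2,3,1
2,0,2,1
t=10: 2,2,2,1
3,0,1,3
3,1,3,2
3,0,3,1
1,2,3,2
2,0,2,1
t=11: 2,2,2,1
3,0,1,3
3,1,3,2
3,0,3,1
1,2,3,3
2,0,2,1
t=12: 2,2,2,1
3,0,2,3
3,2,0,3
3,1,1,3
1,3,1,1
2,0,3,2
t=13: 2,2,2,1
3,0,2,3
3,2,0,3
3,1,1,3
1,3,1,2
2,0,3,2
t=14: 2,2,2,1
3,0,2,3
3,2,0,3
3,1,1,3
1,3,1,3
2,0,3,2
t=15: 2,2,2,2
3,0,3,0
3,2,1,1
3,1,2,1
1,3,2,1
2,0,3,3
t=16: 2,2,2,2
3,0,3,0
3,2,1,1
3,1,2,1
1,3,2,2
2,0,3,3
t=17: 2,2,2,2
3,0,3,0
3,2,1,1
3,1,2,1
1,3,2,3
2,0,3,3
t=18: 2,2,2,2
3,0,3,0
3,2,1,1
3,2,3,2
2,0,1,2
2,2,1,1
t=19: 2,2,2,2
3,0,3,0
3,2,1,1
3,2,3,2
2,0,1,3
2,2,1,1

1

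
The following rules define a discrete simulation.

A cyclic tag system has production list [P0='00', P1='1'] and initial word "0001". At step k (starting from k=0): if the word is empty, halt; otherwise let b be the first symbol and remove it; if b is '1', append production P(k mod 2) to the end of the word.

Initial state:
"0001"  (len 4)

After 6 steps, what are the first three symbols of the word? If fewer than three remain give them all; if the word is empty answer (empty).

0

k=0  "0001"  (len 4)
k=1  "001"  (len 3)
k=2  "01"  (len 2)
k=3  "1"  (len 1)
k=4  "1"  (len 1)
k=5  "00"  (len 2)
k=6  "0"  (len 1)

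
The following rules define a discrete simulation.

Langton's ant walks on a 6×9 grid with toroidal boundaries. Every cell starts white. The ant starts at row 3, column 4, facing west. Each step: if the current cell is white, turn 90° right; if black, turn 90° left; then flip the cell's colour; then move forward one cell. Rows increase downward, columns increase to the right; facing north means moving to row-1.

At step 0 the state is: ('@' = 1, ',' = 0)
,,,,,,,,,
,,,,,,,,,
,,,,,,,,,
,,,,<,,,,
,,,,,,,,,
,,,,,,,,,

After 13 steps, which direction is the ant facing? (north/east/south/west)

north

t=0: ,,,,,,,,,
,,,,,,,,,
,,,,,,,,,
,,,,<,,,,
,,,,,,,,,
,,,,,,,,,
t=1: ,,,,,,,,,
,,,,,,,,,
,,,,^,,,,
,,,,@,,,,
,,,,,,,,,
,,,,,,,,,
t=2: ,,,,,,,,,
,,,,,,,,,
,,,,@>,,,
,,,,@,,,,
,,,,,,,,,
,,,,,,,,,
t=3: ,,,,,,,,,
,,,,,,,,,
,,,,@@,,,
,,,,@v,,,
,,,,,,,,,
,,,,,,,,,
t=4: ,,,,,,,,,
,,,,,,,,,
,,,,@@,,,
,,,,<@,,,
,,,,,,,,,
,,,,,,,,,
t=5: ,,,,,,,,,
,,,,,,,,,
,,,,@@,,,
,,,,,@,,,
,,,,v,,,,
,,,,,,,,,
t=6: ,,,,,,,,,
,,,,,,,,,
,,,,@@,,,
,,,,,@,,,
,,,<@,,,,
,,,,,,,,,
t=7: ,,,,,,,,,
,,,,,,,,,
,,,,@@,,,
,,,^,@,,,
,,,@@,,,,
,,,,,,,,,
t=8: ,,,,,,,,,
,,,,,,,,,
,,,,@@,,,
,,,@>@,,,
,,,@@,,,,
,,,,,,,,,
t=9: ,,,,,,,,,
,,,,,,,,,
,,,,@@,,,
,,,@@@,,,
,,,@v,,,,
,,,,,,,,,
t=10: ,,,,,,,,,
,,,,,,,,,
,,,,@@,,,
,,,@@@,,,
,,,@,>,,,
,,,,,,,,,
t=11: ,,,,,,,,,
,,,,,,,,,
,,,,@@,,,
,,,@@@,,,
,,,@,@,,,
,,,,,v,,,
t=12: ,,,,,,,,,
,,,,,,,,,
,,,,@@,,,
,,,@@@,,,
,,,@,@,,,
,,,,<@,,,
t=13: ,,,,,,,,,
,,,,,,,,,
,,,,@@,,,
,,,@@@,,,
,,,@^@,,,
,,,,@@,,,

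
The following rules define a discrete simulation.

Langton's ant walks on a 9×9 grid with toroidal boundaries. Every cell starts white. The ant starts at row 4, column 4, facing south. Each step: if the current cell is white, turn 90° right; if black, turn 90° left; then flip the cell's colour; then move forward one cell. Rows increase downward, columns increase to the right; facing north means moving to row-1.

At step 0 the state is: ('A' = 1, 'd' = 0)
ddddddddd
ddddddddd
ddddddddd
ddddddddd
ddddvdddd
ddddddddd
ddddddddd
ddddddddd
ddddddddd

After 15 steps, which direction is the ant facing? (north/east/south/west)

west

step 0: ddddddddd
ddddddddd
ddddddddd
ddddddddd
ddddvdddd
ddddddddd
ddddddddd
ddddddddd
ddddddddd
step 1: ddddddddd
ddddddddd
ddddddddd
ddddddddd
ddd<Adddd
ddddddddd
ddddddddd
ddddddddd
ddddddddd
step 2: ddddddddd
ddddddddd
ddddddddd
ddd^ddddd
dddAAdddd
ddddddddd
ddddddddd
ddddddddd
ddddddddd
step 3: ddddddddd
ddddddddd
ddddddddd
dddA>dddd
dddAAdddd
ddddddddd
ddddddddd
ddddddddd
ddddddddd
step 4: ddddddddd
ddddddddd
ddddddddd
dddAAdddd
dddAvdddd
ddddddddd
ddddddddd
ddddddddd
ddddddddd
step 5: ddddddddd
ddddddddd
ddddddddd
dddAAdddd
dddAd>ddd
ddddddddd
ddddddddd
ddddddddd
ddddddddd
step 6: ddddddddd
ddddddddd
ddddddddd
dddAAdddd
dddAdAddd
dddddvddd
ddddddddd
ddddddddd
ddddddddd
step 7: ddddddddd
ddddddddd
ddddddddd
dddAAdddd
dddAdAddd
dddd<Addd
ddddddddd
ddddddddd
ddddddddd
step 8: ddddddddd
ddddddddd
ddddddddd
dddAAdddd
dddA^Addd
ddddAAddd
ddddddddd
ddddddddd
ddddddddd
step 9: ddddddddd
ddddddddd
ddddddddd
dddAAdddd
dddAA>ddd
ddddAAddd
ddddddddd
ddddddddd
ddddddddd
step 10: ddddddddd
ddddddddd
ddddddddd
dddAA^ddd
dddAAdddd
ddddAAddd
ddddddddd
ddddddddd
ddddddddd
step 11: ddddddddd
ddddddddd
ddddddddd
dddAAA>dd
dddAAdddd
ddddAAddd
ddddddddd
ddddddddd
ddddddddd
step 12: ddddddddd
ddddddddd
ddddddddd
dddAAAAdd
dddAAdvdd
ddddAAddd
ddddddddd
ddddddddd
ddddddddd
step 13: ddddddddd
ddddddddd
ddddddddd
dddAAAAdd
dddAA<Add
ddddAAddd
ddddddddd
ddddddddd
ddddddddd
step 14: ddddddddd
ddddddddd
ddddddddd
dddAA^Add
dddAAAAdd
ddddAAddd
ddddddddd
ddddddddd
ddddddddd
step 15: ddddddddd
ddddddddd
ddddddddd
dddA<dAdd
dddAAAAdd
ddddAAddd
ddddddddd
ddddddddd
ddddddddd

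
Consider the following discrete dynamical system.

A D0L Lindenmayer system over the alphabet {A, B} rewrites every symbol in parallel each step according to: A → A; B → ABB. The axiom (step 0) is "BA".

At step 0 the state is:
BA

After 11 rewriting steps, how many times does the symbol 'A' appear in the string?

2048

gen 0: BA
gen 1: ABBA
gen 2: AABBABBA
gen 3: AAABBABBAABBABBA
gen 4: AAAABBABBAABBABBAAABBABBAABBABBA
gen 5: AAAAABBABBAABBABBAAABBABBAABBABBAAAABBABBAABBABBAAABBABBAABBABBA
gen 6: AAAAAABBABBAABBABBAAABBABBAABBABBAAAABBABBAABBABBAAABBABBA…BABBAABBABBAAABBABBAABBABBAAAABBABBAABBABBAAABBABBAABBABBA  (len 128)
gen 7: AAAAAAABBABBAABBABBAAABBABBAABBABBAAAABBABBAABBABBAAABBABB…BABBAABBABBAAABBABBAABBABBAAAABBABBAABBABBAAABBABBAABBABBA  (len 256)
gen 8: AAAAAAAABBABBAABBABBAAABBABBAABBABBAAAABBABBAABBABBAAABBAB…BABBAABBABBAAABBABBAABBABBAAAABBABBAABBABBAAABBABBAABBABBA  (len 512)
gen 9: AAAAAAAAABBABBAABBABBAAABBABBAABBABBAAAABBABBAABBABBAAABBA…BABBAABBABBAAABBABBAABBABBAAAABBABBAABBABBAAABBABBAABBABBA  (len 1024)
gen 10: AAAAAAAAAABBABBAABBABBAAABBABBAABBABBAAAABBABBAABBABBAAABB…BABBAABBABBAAABBABBAABBABBAAAABBABBAABBABBAAABBABBAABBABBA  (len 2048)
gen 11: AAAAAAAAAAABBABBAABBABBAAABBABBAABBABBAAAABBABBAABBABBAAAB…BABBAABBABBAAABBABBAABBABBAAAABBABBAABBABBAAABBABBAABBABBA  (len 4096)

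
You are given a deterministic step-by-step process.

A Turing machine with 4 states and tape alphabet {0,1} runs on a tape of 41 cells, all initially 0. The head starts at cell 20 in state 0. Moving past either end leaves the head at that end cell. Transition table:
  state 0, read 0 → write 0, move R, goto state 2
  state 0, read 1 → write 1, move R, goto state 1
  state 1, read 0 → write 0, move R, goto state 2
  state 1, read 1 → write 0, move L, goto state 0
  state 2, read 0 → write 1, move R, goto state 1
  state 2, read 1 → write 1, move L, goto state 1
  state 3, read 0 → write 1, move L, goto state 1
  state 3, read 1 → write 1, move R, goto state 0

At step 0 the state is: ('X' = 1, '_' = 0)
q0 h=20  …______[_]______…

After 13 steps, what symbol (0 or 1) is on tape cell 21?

1

0) q0 h=20  …______[_]______…
1) q2 h=21  …______[_]______…
2) q1 h=22  …_____X[_]______…
3) q2 h=23  …____X_[_]______…
4) q1 h=24  …___X_X[_]______…
5) q2 h=25  …__X_X_[_]______…
6) q1 h=26  …_X_X_X[_]______…
7) q2 h=27  …X_X_X_[_]______…
8) q1 h=28  …_X_X_X[_]______…
9) q2 h=29  …X_X_X_[_]______…
10) q1 h=30  …_X_X_X[_]______…
11) q2 h=31  …X_X_X_[_]______…
12) q1 h=32  …_X_X_X[_]______…
13) q2 h=33  …X_X_X_[_]______…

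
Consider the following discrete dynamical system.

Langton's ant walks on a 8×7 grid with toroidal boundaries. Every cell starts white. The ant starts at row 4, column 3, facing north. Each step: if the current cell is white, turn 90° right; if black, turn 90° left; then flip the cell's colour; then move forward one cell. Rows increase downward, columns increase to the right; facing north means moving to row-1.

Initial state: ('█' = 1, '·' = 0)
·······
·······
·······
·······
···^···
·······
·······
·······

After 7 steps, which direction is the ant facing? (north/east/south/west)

0) ·······
·······
·······
·······
···^···
·······
·······
·······
1) ·······
·······
·······
·······
···█>··
·······
·······
·······
2) ·······
·······
·······
·······
···██··
····v··
·······
·······
3) ·······
·······
·······
·······
···██··
···<█··
·······
·······
4) ·······
·······
·······
·······
···^█··
···██··
·······
·······
5) ·······
·······
·······
·······
··<·█··
···██··
·······
·······
6) ·······
·······
·······
··^····
··█·█··
···██··
·······
·······
7) ·······
·······
·······
··█>···
··█·█··
···██··
·······
·······

east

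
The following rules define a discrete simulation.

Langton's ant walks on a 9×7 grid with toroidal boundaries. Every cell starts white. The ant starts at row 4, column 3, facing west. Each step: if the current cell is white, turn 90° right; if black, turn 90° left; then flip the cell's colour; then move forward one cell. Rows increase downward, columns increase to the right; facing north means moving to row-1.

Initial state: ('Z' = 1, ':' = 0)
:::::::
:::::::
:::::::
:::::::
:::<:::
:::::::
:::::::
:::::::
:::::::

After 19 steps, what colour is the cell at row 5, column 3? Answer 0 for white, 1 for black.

gen 0: :::::::
:::::::
:::::::
:::::::
:::<:::
:::::::
:::::::
:::::::
:::::::
gen 1: :::::::
:::::::
:::::::
:::^:::
:::Z:::
:::::::
:::::::
:::::::
:::::::
gen 2: :::::::
:::::::
:::::::
:::Z>::
:::Z:::
:::::::
:::::::
:::::::
:::::::
gen 3: :::::::
:::::::
:::::::
:::ZZ::
:::Zv::
:::::::
:::::::
:::::::
:::::::
gen 4: :::::::
:::::::
:::::::
:::ZZ::
:::<Z::
:::::::
:::::::
:::::::
:::::::
gen 5: :::::::
:::::::
:::::::
:::ZZ::
::::Z::
:::v:::
:::::::
:::::::
:::::::
gen 6: :::::::
:::::::
:::::::
:::ZZ::
::::Z::
::<Z:::
:::::::
:::::::
:::::::
gen 7: :::::::
:::::::
:::::::
:::ZZ::
::^:Z::
::ZZ:::
:::::::
:::::::
:::::::
gen 8: :::::::
:::::::
:::::::
:::ZZ::
::Z>Z::
::ZZ:::
:::::::
:::::::
:::::::
gen 9: :::::::
:::::::
:::::::
:::ZZ::
::ZZZ::
::Zv:::
:::::::
:::::::
:::::::
gen 10: :::::::
:::::::
:::::::
:::ZZ::
::ZZZ::
::Z:>::
:::::::
:::::::
:::::::
gen 11: :::::::
:::::::
:::::::
:::ZZ::
::ZZZ::
::Z:Z::
::::v::
:::::::
:::::::
gen 12: :::::::
:::::::
:::::::
:::ZZ::
::ZZZ::
::Z:Z::
:::<Z::
:::::::
:::::::
gen 13: :::::::
:::::::
:::::::
:::ZZ::
::ZZZ::
::Z^Z::
:::ZZ::
:::::::
:::::::
gen 14: :::::::
:::::::
:::::::
:::ZZ::
::ZZZ::
::ZZ>::
:::ZZ::
:::::::
:::::::
gen 15: :::::::
:::::::
:::::::
:::ZZ::
::ZZ^::
::ZZ:::
:::ZZ::
:::::::
:::::::
gen 16: :::::::
:::::::
:::::::
:::ZZ::
::Z<:::
::ZZ:::
:::ZZ::
:::::::
:::::::
gen 17: :::::::
:::::::
:::::::
:::ZZ::
::Z::::
::Zv:::
:::ZZ::
:::::::
:::::::
gen 18: :::::::
:::::::
:::::::
:::ZZ::
::Z::::
::Z:>::
:::ZZ::
:::::::
:::::::
gen 19: :::::::
:::::::
:::::::
:::ZZ::
::Z::::
::Z:Z::
:::Zv::
:::::::
:::::::

0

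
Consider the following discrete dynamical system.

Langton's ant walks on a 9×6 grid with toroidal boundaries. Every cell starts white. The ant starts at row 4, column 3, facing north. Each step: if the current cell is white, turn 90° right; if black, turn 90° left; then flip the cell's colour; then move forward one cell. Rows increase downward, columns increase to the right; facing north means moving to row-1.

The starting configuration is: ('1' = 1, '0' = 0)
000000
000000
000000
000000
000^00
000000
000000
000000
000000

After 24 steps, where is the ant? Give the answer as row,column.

6,1

[0] 000000
000000
000000
000000
000^00
000000
000000
000000
000000
[1] 000000
000000
000000
000000
0001>0
000000
000000
000000
000000
[2] 000000
000000
000000
000000
000110
0000v0
000000
000000
000000
[3] 000000
000000
000000
000000
000110
000<10
000000
000000
000000
[4] 000000
000000
000000
000000
000^10
000110
000000
000000
000000
[5] 000000
000000
000000
000000
00<010
000110
000000
000000
000000
[6] 000000
000000
000000
00^000
001010
000110
000000
000000
000000
[7] 000000
000000
000000
001>00
001010
000110
000000
000000
000000
[8] 000000
000000
000000
001100
001v10
000110
000000
000000
000000
[9] 000000
000000
000000
001100
00<110
000110
000000
000000
000000
[10] 000000
000000
000000
001100
000110
00v110
000000
000000
000000
[11] 000000
000000
000000
001100
000110
0<1110
000000
000000
000000
[12] 000000
000000
000000
001100
0^0110
011110
000000
000000
000000
[13] 000000
000000
000000
001100
01>110
011110
000000
000000
000000
[14] 000000
000000
000000
001100
011110
01v110
000000
000000
000000
[15] 000000
000000
000000
001100
011110
010>10
000000
000000
000000
[16] 000000
000000
000000
001100
011^10
010010
000000
000000
000000
[17] 000000
000000
000000
001100
01<010
010010
000000
000000
000000
[18] 000000
000000
000000
001100
010010
01v010
000000
000000
000000
[19] 000000
000000
000000
001100
010010
0<1010
000000
000000
000000
[20] 000000
000000
000000
001100
010010
001010
0v0000
000000
000000
[21] 000000
000000
000000
001100
010010
001010
<10000
000000
000000
[22] 000000
000000
000000
001100
010010
^01010
110000
000000
000000
[23] 000000
000000
000000
001100
010010
1>1010
110000
000000
000000
[24] 000000
000000
000000
001100
010010
111010
1v0000
000000
000000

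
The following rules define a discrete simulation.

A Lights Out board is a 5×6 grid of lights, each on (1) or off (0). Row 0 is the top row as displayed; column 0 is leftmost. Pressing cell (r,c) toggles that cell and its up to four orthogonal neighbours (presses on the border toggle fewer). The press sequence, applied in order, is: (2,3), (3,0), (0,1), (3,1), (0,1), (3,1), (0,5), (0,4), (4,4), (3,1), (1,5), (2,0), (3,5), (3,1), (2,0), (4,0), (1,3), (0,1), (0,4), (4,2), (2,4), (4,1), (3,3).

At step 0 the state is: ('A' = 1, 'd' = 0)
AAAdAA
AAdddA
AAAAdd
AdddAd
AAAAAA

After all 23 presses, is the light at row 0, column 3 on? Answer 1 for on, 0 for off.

gen 0: AAAdAA
AAdddA
AAAAdd
AdddAd
AAAAAA
gen 1: AAAdAA
AAdAdA
AAddAd
AddAAd
AAAAAA
gen 2: AAAdAA
AAdAdA
dAddAd
dAdAAd
dAAAAA
gen 3: ddddAA
AddAdA
dAddAd
dAdAAd
dAAAAA
gen 4: ddddAA
AddAdA
ddddAd
AdAAAd
ddAAAA
gen 5: AAAdAA
AAdAdA
ddddAd
AdAAAd
ddAAAA
gen 6: AAAdAA
AAdAdA
dAddAd
dAdAAd
dAAAAA
gen 7: AAAddd
AAdAdd
dAddAd
dAdAAd
dAAAAA
gen 8: AAAAAA
AAdAAd
dAddAd
dAdAAd
dAAAAA
gen 9: AAAAAA
AAdAAd
dAddAd
dAdAdd
dAAddd
gen 10: AAAAAA
AAdAAd
ddddAd
AdAAdd
ddAddd
gen 11: AAAAAd
AAdAdA
ddddAA
AdAAdd
ddAddd
gen 12: AAAAAd
dAdAdA
AAddAA
ddAAdd
ddAddd
gen 13: AAAAAd
dAdAdA
AAddAd
ddAAAA
ddAddA
gen 14: AAAAAd
dAdAdA
AdddAd
AAdAAA
dAAddA
gen 15: AAAAAd
AAdAdA
dAddAd
dAdAAA
dAAddA
gen 16: AAAAAd
AAdAdA
dAddAd
AAdAAA
AdAddA
gen 17: AAAdAd
AAAdAA
dAdAAd
AAdAAA
AdAddA
gen 18: ddddAd
AdAdAA
dAdAAd
AAdAAA
AdAddA
gen 19: dddAdA
AdAddA
dAdAAd
AAdAAA
AdAddA
gen 20: dddAdA
AdAddA
dAdAAd
AAAAAA
AAdAdA
gen 21: dddAdA
AdAdAA
dAdddA
AAAAdA
AAdAdA
gen 22: dddAdA
AdAdAA
dAdddA
AdAAdA
ddAAdA
gen 23: dddAdA
AdAdAA
dAdAdA
AdddAA
ddAddA

1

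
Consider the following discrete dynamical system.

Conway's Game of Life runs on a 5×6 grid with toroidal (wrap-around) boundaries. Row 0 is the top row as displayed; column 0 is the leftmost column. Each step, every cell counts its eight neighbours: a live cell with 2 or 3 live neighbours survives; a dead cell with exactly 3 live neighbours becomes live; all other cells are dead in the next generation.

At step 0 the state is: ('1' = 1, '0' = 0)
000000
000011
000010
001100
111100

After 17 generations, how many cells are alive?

t=0: 000000
000011
000010
001100
111100
t=1: 111111
000011
000011
000010
010100
t=2: 010000
011000
000100
000111
010000
t=3: 110000
011000
000100
001110
101010
t=4: 100101
111000
010010
011011
101010
t=5: 000110
001110
000010
001010
001000
t=6: 000010
001001
001011
000000
001010
t=7: 000011
000001
000111
000011
000100
t=8: 000011
100100
100100
000001
000100
t=9: 000111
100100
100011
000010
000001
t=10: 100101
100100
100110
100010
000101
t=11: 101101
111100
110110
100000
000100
t=12: 100001
000000
000110
111111
111111
t=13: 001100
000011
110000
000000
000000
t=14: 000110
111111
100001
000000
000000
t=15: 110000
011000
001100
000000
000000
t=16: 111000
100100
011100
000000
000000
t=17: 111000
100100
011100
001000
010000

10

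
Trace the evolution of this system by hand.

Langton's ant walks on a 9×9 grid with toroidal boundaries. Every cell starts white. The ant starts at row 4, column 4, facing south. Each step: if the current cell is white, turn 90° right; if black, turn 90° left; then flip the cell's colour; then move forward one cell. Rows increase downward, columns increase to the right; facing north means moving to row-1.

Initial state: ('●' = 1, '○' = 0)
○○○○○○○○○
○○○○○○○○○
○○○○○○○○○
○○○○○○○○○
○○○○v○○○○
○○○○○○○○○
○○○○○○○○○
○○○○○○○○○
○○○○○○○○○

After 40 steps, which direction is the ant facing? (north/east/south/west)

step 0: ○○○○○○○○○
○○○○○○○○○
○○○○○○○○○
○○○○○○○○○
○○○○v○○○○
○○○○○○○○○
○○○○○○○○○
○○○○○○○○○
○○○○○○○○○
step 1: ○○○○○○○○○
○○○○○○○○○
○○○○○○○○○
○○○○○○○○○
○○○<●○○○○
○○○○○○○○○
○○○○○○○○○
○○○○○○○○○
○○○○○○○○○
step 2: ○○○○○○○○○
○○○○○○○○○
○○○○○○○○○
○○○^○○○○○
○○○●●○○○○
○○○○○○○○○
○○○○○○○○○
○○○○○○○○○
○○○○○○○○○
step 3: ○○○○○○○○○
○○○○○○○○○
○○○○○○○○○
○○○●>○○○○
○○○●●○○○○
○○○○○○○○○
○○○○○○○○○
○○○○○○○○○
○○○○○○○○○
step 4: ○○○○○○○○○
○○○○○○○○○
○○○○○○○○○
○○○●●○○○○
○○○●v○○○○
○○○○○○○○○
○○○○○○○○○
○○○○○○○○○
○○○○○○○○○
step 5: ○○○○○○○○○
○○○○○○○○○
○○○○○○○○○
○○○●●○○○○
○○○●○>○○○
○○○○○○○○○
○○○○○○○○○
○○○○○○○○○
○○○○○○○○○
step 6: ○○○○○○○○○
○○○○○○○○○
○○○○○○○○○
○○○●●○○○○
○○○●○●○○○
○○○○○v○○○
○○○○○○○○○
○○○○○○○○○
○○○○○○○○○
step 7: ○○○○○○○○○
○○○○○○○○○
○○○○○○○○○
○○○●●○○○○
○○○●○●○○○
○○○○<●○○○
○○○○○○○○○
○○○○○○○○○
○○○○○○○○○
step 8: ○○○○○○○○○
○○○○○○○○○
○○○○○○○○○
○○○●●○○○○
○○○●^●○○○
○○○○●●○○○
○○○○○○○○○
○○○○○○○○○
○○○○○○○○○
step 9: ○○○○○○○○○
○○○○○○○○○
○○○○○○○○○
○○○●●○○○○
○○○●●>○○○
○○○○●●○○○
○○○○○○○○○
○○○○○○○○○
○○○○○○○○○
step 10: ○○○○○○○○○
○○○○○○○○○
○○○○○○○○○
○○○●●^○○○
○○○●●○○○○
○○○○●●○○○
○○○○○○○○○
○○○○○○○○○
○○○○○○○○○
step 11: ○○○○○○○○○
○○○○○○○○○
○○○○○○○○○
○○○●●●>○○
○○○●●○○○○
○○○○●●○○○
○○○○○○○○○
○○○○○○○○○
○○○○○○○○○
step 12: ○○○○○○○○○
○○○○○○○○○
○○○○○○○○○
○○○●●●●○○
○○○●●○v○○
○○○○●●○○○
○○○○○○○○○
○○○○○○○○○
○○○○○○○○○
step 13: ○○○○○○○○○
○○○○○○○○○
○○○○○○○○○
○○○●●●●○○
○○○●●<●○○
○○○○●●○○○
○○○○○○○○○
○○○○○○○○○
○○○○○○○○○
step 14: ○○○○○○○○○
○○○○○○○○○
○○○○○○○○○
○○○●●^●○○
○○○●●●●○○
○○○○●●○○○
○○○○○○○○○
○○○○○○○○○
○○○○○○○○○
step 15: ○○○○○○○○○
○○○○○○○○○
○○○○○○○○○
○○○●<○●○○
○○○●●●●○○
○○○○●●○○○
○○○○○○○○○
○○○○○○○○○
○○○○○○○○○
step 16: ○○○○○○○○○
○○○○○○○○○
○○○○○○○○○
○○○●○○●○○
○○○●v●●○○
○○○○●●○○○
○○○○○○○○○
○○○○○○○○○
○○○○○○○○○
step 17: ○○○○○○○○○
○○○○○○○○○
○○○○○○○○○
○○○●○○●○○
○○○●○>●○○
○○○○●●○○○
○○○○○○○○○
○○○○○○○○○
○○○○○○○○○
step 18: ○○○○○○○○○
○○○○○○○○○
○○○○○○○○○
○○○●○^●○○
○○○●○○●○○
○○○○●●○○○
○○○○○○○○○
○○○○○○○○○
○○○○○○○○○
step 19: ○○○○○○○○○
○○○○○○○○○
○○○○○○○○○
○○○●○●>○○
○○○●○○●○○
○○○○●●○○○
○○○○○○○○○
○○○○○○○○○
○○○○○○○○○
step 20: ○○○○○○○○○
○○○○○○○○○
○○○○○○^○○
○○○●○●○○○
○○○●○○●○○
○○○○●●○○○
○○○○○○○○○
○○○○○○○○○
○○○○○○○○○
step 21: ○○○○○○○○○
○○○○○○○○○
○○○○○○●>○
○○○●○●○○○
○○○●○○●○○
○○○○●●○○○
○○○○○○○○○
○○○○○○○○○
○○○○○○○○○
step 22: ○○○○○○○○○
○○○○○○○○○
○○○○○○●●○
○○○●○●○v○
○○○●○○●○○
○○○○●●○○○
○○○○○○○○○
○○○○○○○○○
○○○○○○○○○
step 23: ○○○○○○○○○
○○○○○○○○○
○○○○○○●●○
○○○●○●<●○
○○○●○○●○○
○○○○●●○○○
○○○○○○○○○
○○○○○○○○○
○○○○○○○○○
step 24: ○○○○○○○○○
○○○○○○○○○
○○○○○○^●○
○○○●○●●●○
○○○●○○●○○
○○○○●●○○○
○○○○○○○○○
○○○○○○○○○
○○○○○○○○○
step 25: ○○○○○○○○○
○○○○○○○○○
○○○○○<○●○
○○○●○●●●○
○○○●○○●○○
○○○○●●○○○
○○○○○○○○○
○○○○○○○○○
○○○○○○○○○
step 26: ○○○○○○○○○
○○○○○^○○○
○○○○○●○●○
○○○●○●●●○
○○○●○○●○○
○○○○●●○○○
○○○○○○○○○
○○○○○○○○○
○○○○○○○○○
step 27: ○○○○○○○○○
○○○○○●>○○
○○○○○●○●○
○○○●○●●●○
○○○●○○●○○
○○○○●●○○○
○○○○○○○○○
○○○○○○○○○
○○○○○○○○○
step 28: ○○○○○○○○○
○○○○○●●○○
○○○○○●v●○
○○○●○●●●○
○○○●○○●○○
○○○○●●○○○
○○○○○○○○○
○○○○○○○○○
○○○○○○○○○
step 29: ○○○○○○○○○
○○○○○●●○○
○○○○○<●●○
○○○●○●●●○
○○○●○○●○○
○○○○●●○○○
○○○○○○○○○
○○○○○○○○○
○○○○○○○○○
step 30: ○○○○○○○○○
○○○○○●●○○
○○○○○○●●○
○○○●○v●●○
○○○●○○●○○
○○○○●●○○○
○○○○○○○○○
○○○○○○○○○
○○○○○○○○○
step 31: ○○○○○○○○○
○○○○○●●○○
○○○○○○●●○
○○○●○○>●○
○○○●○○●○○
○○○○●●○○○
○○○○○○○○○
○○○○○○○○○
○○○○○○○○○
step 32: ○○○○○○○○○
○○○○○●●○○
○○○○○○^●○
○○○●○○○●○
○○○●○○●○○
○○○○●●○○○
○○○○○○○○○
○○○○○○○○○
○○○○○○○○○
step 33: ○○○○○○○○○
○○○○○●●○○
○○○○○<○●○
○○○●○○○●○
○○○●○○●○○
○○○○●●○○○
○○○○○○○○○
○○○○○○○○○
○○○○○○○○○
step 34: ○○○○○○○○○
○○○○○^●○○
○○○○○●○●○
○○○●○○○●○
○○○●○○●○○
○○○○●●○○○
○○○○○○○○○
○○○○○○○○○
○○○○○○○○○
step 35: ○○○○○○○○○
○○○○<○●○○
○○○○○●○●○
○○○●○○○●○
○○○●○○●○○
○○○○●●○○○
○○○○○○○○○
○○○○○○○○○
○○○○○○○○○
step 36: ○○○○^○○○○
○○○○●○●○○
○○○○○●○●○
○○○●○○○●○
○○○●○○●○○
○○○○●●○○○
○○○○○○○○○
○○○○○○○○○
○○○○○○○○○
step 37: ○○○○●>○○○
○○○○●○●○○
○○○○○●○●○
○○○●○○○●○
○○○●○○●○○
○○○○●●○○○
○○○○○○○○○
○○○○○○○○○
○○○○○○○○○
step 38: ○○○○●●○○○
○○○○●v●○○
○○○○○●○●○
○○○●○○○●○
○○○●○○●○○
○○○○●●○○○
○○○○○○○○○
○○○○○○○○○
○○○○○○○○○
step 39: ○○○○●●○○○
○○○○<●●○○
○○○○○●○●○
○○○●○○○●○
○○○●○○●○○
○○○○●●○○○
○○○○○○○○○
○○○○○○○○○
○○○○○○○○○
step 40: ○○○○●●○○○
○○○○○●●○○
○○○○v●○●○
○○○●○○○●○
○○○●○○●○○
○○○○●●○○○
○○○○○○○○○
○○○○○○○○○
○○○○○○○○○

south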